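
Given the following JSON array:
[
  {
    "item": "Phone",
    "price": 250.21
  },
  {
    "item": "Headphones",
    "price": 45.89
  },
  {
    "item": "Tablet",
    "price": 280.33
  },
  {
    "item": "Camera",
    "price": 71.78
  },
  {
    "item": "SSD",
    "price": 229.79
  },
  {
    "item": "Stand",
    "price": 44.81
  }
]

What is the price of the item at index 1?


Array index 1 -> Headphones
price = 45.89

ANSWER: 45.89


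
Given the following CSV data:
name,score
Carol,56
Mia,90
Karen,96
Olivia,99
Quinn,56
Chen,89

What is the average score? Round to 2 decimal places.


Scores: 56, 90, 96, 99, 56, 89
Sum = 486
Count = 6
Average = 486 / 6 = 81.00

ANSWER: 81.00


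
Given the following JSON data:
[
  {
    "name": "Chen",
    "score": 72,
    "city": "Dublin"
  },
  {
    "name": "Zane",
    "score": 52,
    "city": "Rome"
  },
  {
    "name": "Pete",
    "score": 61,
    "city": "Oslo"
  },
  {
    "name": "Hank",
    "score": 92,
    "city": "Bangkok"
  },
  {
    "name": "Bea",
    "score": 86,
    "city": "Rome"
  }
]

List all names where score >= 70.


Filtering records where score >= 70:
  Chen (score=72) -> YES
  Zane (score=52) -> no
  Pete (score=61) -> no
  Hank (score=92) -> YES
  Bea (score=86) -> YES


ANSWER: Chen, Hank, Bea


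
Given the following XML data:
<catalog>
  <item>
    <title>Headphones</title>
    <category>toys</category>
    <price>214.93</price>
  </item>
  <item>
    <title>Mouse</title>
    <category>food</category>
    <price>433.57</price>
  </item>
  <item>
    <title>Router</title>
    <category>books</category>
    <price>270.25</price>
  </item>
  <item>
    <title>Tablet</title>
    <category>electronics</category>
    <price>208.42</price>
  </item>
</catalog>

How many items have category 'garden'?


Scanning <item> elements for <category>garden</category>:
Count: 0

ANSWER: 0


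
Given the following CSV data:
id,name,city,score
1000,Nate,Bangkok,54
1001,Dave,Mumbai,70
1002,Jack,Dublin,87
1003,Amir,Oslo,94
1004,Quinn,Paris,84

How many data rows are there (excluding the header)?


Counting rows (excluding header):
Header: id,name,city,score
Data rows: 5

ANSWER: 5


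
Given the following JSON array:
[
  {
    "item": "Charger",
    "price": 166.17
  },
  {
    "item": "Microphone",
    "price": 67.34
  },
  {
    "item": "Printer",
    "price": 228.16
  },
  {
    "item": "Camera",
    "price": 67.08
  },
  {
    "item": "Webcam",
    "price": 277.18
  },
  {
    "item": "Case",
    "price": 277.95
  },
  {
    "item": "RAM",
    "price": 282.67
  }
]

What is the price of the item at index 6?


Array index 6 -> RAM
price = 282.67

ANSWER: 282.67


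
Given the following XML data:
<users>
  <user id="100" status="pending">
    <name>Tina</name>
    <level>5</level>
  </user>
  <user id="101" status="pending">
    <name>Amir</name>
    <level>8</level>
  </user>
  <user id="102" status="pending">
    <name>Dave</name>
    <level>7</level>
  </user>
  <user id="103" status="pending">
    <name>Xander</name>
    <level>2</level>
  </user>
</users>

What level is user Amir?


Finding user: Amir
<level>8</level>

ANSWER: 8


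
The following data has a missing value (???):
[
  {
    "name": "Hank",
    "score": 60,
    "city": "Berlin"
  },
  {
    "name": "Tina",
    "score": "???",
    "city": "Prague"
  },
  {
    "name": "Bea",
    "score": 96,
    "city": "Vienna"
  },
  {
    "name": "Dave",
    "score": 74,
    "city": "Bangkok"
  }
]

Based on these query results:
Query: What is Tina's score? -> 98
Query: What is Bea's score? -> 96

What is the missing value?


The missing value is Tina's score
From query: Tina's score = 98

ANSWER: 98


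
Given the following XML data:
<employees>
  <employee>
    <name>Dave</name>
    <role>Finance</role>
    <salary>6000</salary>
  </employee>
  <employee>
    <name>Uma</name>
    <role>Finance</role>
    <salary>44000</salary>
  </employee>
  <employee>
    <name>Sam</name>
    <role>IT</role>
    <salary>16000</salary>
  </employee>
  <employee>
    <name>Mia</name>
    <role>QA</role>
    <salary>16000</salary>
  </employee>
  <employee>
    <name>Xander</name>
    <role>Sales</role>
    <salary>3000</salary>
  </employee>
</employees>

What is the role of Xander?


Searching for <employee> with <name>Xander</name>
Found at position 5
<role>Sales</role>

ANSWER: Sales


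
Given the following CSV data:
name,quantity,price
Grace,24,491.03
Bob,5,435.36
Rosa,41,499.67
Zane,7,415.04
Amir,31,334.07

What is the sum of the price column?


Values in 'price' column:
  Row 1: 491.03
  Row 2: 435.36
  Row 3: 499.67
  Row 4: 415.04
  Row 5: 334.07
Sum = 491.03 + 435.36 + 499.67 + 415.04 + 334.07 = 2175.17

ANSWER: 2175.17


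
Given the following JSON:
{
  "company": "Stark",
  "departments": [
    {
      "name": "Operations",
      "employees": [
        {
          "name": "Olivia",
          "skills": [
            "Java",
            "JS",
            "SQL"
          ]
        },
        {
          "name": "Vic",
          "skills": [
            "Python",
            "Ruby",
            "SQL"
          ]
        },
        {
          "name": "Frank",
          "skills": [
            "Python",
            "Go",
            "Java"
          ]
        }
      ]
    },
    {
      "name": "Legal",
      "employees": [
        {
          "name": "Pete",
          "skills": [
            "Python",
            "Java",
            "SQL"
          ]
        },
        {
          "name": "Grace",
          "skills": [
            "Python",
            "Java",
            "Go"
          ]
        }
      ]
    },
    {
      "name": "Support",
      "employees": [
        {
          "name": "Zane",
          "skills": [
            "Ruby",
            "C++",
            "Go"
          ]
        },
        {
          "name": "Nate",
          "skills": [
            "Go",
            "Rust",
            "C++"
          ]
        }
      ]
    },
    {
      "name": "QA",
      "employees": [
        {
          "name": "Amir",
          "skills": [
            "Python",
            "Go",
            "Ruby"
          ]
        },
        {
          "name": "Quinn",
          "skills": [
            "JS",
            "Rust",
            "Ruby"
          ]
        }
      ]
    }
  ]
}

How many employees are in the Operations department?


Path: departments[0].employees
Count: 3

ANSWER: 3


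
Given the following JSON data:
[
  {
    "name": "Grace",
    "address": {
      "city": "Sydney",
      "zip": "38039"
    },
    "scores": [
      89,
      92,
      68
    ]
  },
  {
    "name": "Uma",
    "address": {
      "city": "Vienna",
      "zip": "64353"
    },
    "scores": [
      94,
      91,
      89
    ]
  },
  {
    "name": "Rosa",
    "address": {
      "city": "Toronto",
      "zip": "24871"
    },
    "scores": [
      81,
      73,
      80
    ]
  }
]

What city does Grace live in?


Path: records[0].address.city
Value: Sydney

ANSWER: Sydney


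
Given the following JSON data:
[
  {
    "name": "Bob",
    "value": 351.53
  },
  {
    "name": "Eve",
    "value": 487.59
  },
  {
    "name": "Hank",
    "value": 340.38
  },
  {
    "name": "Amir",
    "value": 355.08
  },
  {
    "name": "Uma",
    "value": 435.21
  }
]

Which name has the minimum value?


Comparing values:
  Bob: 351.53
  Eve: 487.59
  Hank: 340.38
  Amir: 355.08
  Uma: 435.21
Minimum: Hank (340.38)

ANSWER: Hank


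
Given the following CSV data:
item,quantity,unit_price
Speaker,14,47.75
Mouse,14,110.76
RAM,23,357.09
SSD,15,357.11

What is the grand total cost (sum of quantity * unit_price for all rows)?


Computing row totals:
  Speaker: 14 * 47.75 = 668.5
  Mouse: 14 * 110.76 = 1550.64
  RAM: 23 * 357.09 = 8213.07
  SSD: 15 * 357.11 = 5356.65
Grand total = 668.5 + 1550.64 + 8213.07 + 5356.65 = 15788.86

ANSWER: 15788.86


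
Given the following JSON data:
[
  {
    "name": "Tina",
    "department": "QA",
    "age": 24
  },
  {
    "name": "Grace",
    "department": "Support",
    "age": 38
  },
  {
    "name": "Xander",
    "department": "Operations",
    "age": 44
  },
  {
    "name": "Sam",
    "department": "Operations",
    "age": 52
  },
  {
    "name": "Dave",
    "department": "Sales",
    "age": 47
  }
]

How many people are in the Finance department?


Scanning records for department = Finance
  No matches found
Count: 0

ANSWER: 0


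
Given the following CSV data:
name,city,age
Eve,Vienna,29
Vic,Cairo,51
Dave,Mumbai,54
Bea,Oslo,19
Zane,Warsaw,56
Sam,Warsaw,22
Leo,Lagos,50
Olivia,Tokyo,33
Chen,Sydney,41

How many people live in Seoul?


Scanning city column for 'Seoul':
Total matches: 0

ANSWER: 0


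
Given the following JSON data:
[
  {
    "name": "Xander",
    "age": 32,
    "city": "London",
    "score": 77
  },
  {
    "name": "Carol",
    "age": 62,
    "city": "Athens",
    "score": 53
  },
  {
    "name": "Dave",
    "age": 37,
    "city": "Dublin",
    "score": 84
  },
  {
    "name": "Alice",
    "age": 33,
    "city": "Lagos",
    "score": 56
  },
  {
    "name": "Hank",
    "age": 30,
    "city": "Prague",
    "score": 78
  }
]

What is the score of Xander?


Looking up record where name = Xander
Record index: 0
Field 'score' = 77

ANSWER: 77


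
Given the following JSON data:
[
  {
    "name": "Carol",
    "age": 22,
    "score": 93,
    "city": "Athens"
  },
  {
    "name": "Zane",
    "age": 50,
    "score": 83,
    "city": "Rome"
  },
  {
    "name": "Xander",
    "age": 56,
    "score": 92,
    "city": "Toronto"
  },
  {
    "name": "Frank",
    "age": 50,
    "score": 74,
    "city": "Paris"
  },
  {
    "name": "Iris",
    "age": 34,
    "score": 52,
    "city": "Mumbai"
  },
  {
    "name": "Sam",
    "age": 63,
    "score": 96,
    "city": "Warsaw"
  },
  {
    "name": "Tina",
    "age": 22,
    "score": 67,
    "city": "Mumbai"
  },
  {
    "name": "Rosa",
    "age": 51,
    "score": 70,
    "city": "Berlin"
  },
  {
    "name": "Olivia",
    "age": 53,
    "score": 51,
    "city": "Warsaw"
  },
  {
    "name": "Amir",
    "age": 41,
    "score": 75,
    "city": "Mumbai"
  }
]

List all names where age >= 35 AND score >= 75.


Checking both conditions:
  Carol (age=22, score=93) -> no
  Zane (age=50, score=83) -> YES
  Xander (age=56, score=92) -> YES
  Frank (age=50, score=74) -> no
  Iris (age=34, score=52) -> no
  Sam (age=63, score=96) -> YES
  Tina (age=22, score=67) -> no
  Rosa (age=51, score=70) -> no
  Olivia (age=53, score=51) -> no
  Amir (age=41, score=75) -> YES


ANSWER: Zane, Xander, Sam, Amir


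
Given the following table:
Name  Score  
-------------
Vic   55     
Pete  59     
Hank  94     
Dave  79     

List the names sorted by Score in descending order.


Sorting by Score (descending):
  Hank: 94
  Dave: 79
  Pete: 59
  Vic: 55


ANSWER: Hank, Dave, Pete, Vic


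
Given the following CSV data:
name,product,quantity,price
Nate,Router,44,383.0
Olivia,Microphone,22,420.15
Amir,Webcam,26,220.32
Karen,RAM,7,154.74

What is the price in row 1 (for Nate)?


Row 1: Nate
Column 'price' = 383.0

ANSWER: 383.0


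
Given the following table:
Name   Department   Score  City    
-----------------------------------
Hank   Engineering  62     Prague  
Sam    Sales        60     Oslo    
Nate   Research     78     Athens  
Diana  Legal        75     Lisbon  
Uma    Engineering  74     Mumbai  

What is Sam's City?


Row 2: Sam
City = Oslo

ANSWER: Oslo


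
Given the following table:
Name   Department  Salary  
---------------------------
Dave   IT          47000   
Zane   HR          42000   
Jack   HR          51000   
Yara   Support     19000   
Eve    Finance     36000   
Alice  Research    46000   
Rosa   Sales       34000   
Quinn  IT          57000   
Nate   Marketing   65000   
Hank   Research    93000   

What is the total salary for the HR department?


HR department members:
  Zane: 42000
  Jack: 51000
Total = 42000 + 51000 = 93000

ANSWER: 93000


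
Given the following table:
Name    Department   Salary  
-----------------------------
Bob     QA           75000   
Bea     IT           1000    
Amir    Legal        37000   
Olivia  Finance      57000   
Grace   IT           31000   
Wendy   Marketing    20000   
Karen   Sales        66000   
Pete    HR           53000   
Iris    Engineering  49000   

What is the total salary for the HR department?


HR department members:
  Pete: 53000
Total = 53000 = 53000

ANSWER: 53000


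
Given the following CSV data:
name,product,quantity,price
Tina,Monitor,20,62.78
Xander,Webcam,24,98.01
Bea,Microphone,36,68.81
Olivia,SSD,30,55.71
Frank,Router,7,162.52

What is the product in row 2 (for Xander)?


Row 2: Xander
Column 'product' = Webcam

ANSWER: Webcam


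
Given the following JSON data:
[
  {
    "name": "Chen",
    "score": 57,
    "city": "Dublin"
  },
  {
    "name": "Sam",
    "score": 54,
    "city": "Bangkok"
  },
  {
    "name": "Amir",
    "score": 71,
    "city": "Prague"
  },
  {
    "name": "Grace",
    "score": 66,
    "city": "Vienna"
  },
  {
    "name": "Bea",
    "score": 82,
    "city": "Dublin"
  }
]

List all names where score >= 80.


Filtering records where score >= 80:
  Chen (score=57) -> no
  Sam (score=54) -> no
  Amir (score=71) -> no
  Grace (score=66) -> no
  Bea (score=82) -> YES


ANSWER: Bea


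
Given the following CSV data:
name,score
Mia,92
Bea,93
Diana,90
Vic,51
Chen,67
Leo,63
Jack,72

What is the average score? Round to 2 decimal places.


Scores: 92, 93, 90, 51, 67, 63, 72
Sum = 528
Count = 7
Average = 528 / 7 = 75.43

ANSWER: 75.43


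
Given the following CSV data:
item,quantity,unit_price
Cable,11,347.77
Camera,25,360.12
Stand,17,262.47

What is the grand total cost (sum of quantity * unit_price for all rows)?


Computing row totals:
  Cable: 11 * 347.77 = 3825.47
  Camera: 25 * 360.12 = 9003.0
  Stand: 17 * 262.47 = 4461.99
Grand total = 3825.47 + 9003.0 + 4461.99 = 17290.46

ANSWER: 17290.46


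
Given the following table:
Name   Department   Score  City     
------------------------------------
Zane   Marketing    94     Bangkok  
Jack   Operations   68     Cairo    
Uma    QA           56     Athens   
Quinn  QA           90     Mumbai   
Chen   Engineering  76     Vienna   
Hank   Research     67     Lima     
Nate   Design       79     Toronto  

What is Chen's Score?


Row 5: Chen
Score = 76

ANSWER: 76


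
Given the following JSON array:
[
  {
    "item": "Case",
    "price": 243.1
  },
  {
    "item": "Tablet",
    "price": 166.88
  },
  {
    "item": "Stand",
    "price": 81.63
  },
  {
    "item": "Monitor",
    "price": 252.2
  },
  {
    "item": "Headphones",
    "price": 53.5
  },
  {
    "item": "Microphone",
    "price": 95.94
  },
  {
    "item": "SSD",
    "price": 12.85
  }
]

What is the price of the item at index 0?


Array index 0 -> Case
price = 243.1

ANSWER: 243.1


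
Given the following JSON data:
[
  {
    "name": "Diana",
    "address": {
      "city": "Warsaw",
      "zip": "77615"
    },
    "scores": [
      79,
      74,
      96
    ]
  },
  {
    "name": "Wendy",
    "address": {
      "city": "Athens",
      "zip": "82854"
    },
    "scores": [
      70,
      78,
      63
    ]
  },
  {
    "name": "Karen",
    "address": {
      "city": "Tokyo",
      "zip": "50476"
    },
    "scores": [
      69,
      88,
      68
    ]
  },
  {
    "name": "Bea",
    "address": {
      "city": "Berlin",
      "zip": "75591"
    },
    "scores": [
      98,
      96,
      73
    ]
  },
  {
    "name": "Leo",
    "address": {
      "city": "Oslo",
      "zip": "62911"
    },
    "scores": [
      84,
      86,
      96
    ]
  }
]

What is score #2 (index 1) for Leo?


Path: records[4].scores[1]
Value: 86

ANSWER: 86


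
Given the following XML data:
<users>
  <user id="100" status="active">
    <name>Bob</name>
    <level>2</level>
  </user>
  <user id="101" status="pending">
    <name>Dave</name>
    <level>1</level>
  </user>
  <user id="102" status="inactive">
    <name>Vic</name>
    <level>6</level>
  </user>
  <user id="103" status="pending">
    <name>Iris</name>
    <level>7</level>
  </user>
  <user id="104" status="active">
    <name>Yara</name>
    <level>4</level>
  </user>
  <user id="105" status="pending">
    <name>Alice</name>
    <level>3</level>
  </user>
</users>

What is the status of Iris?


Finding user with name = Iris
user id="103" status="pending"

ANSWER: pending


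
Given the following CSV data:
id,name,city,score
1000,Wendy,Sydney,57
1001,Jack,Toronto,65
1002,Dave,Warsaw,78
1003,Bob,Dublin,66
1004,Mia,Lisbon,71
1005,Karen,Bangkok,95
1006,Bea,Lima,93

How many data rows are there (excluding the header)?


Counting rows (excluding header):
Header: id,name,city,score
Data rows: 7

ANSWER: 7


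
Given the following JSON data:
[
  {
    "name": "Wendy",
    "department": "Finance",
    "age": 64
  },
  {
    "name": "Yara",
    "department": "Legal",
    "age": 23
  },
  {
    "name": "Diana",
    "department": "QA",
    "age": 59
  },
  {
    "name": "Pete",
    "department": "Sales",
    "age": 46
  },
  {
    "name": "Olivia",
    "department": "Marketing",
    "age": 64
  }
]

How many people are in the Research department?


Scanning records for department = Research
  No matches found
Count: 0

ANSWER: 0


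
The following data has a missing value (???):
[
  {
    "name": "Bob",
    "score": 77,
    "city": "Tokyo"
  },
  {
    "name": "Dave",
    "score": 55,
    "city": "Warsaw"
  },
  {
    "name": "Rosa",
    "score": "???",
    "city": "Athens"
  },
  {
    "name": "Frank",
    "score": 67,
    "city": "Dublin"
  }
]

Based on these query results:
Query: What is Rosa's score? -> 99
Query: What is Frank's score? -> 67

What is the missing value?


The missing value is Rosa's score
From query: Rosa's score = 99

ANSWER: 99


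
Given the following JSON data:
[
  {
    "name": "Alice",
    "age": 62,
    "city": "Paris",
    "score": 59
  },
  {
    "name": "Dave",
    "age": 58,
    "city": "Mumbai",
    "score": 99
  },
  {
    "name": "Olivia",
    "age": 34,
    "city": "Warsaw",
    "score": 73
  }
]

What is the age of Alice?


Looking up record where name = Alice
Record index: 0
Field 'age' = 62

ANSWER: 62


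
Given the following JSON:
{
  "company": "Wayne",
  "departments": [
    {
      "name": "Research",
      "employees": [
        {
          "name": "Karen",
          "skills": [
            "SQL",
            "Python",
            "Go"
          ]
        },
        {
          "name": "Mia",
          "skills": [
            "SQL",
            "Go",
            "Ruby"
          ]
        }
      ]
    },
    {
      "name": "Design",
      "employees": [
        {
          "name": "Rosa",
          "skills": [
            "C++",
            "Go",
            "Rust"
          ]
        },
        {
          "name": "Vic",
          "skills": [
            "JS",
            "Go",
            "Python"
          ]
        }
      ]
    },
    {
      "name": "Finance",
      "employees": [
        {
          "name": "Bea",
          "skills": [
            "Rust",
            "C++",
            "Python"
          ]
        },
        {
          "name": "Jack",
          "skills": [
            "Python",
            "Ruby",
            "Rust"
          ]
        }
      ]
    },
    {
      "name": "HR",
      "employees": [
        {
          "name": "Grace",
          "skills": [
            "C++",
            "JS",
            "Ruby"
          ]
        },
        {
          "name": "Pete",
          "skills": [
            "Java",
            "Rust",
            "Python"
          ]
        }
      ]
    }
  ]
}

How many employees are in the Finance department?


Path: departments[2].employees
Count: 2

ANSWER: 2


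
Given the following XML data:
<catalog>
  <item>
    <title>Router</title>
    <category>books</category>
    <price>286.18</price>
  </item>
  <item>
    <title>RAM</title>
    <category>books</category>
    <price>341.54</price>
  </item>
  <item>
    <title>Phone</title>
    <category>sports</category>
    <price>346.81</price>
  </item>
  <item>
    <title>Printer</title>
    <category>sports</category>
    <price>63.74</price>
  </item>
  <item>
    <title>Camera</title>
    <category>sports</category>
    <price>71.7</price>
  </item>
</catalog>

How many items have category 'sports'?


Scanning <item> elements for <category>sports</category>:
  Item 3: Phone -> MATCH
  Item 4: Printer -> MATCH
  Item 5: Camera -> MATCH
Count: 3

ANSWER: 3


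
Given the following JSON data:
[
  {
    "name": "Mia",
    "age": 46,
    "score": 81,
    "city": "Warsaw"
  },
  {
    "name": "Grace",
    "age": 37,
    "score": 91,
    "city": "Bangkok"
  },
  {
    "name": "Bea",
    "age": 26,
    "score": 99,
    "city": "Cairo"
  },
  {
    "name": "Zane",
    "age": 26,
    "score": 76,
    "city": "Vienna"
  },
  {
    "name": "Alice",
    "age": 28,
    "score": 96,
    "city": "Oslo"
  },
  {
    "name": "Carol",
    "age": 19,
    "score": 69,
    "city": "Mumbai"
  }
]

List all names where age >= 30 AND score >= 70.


Checking both conditions:
  Mia (age=46, score=81) -> YES
  Grace (age=37, score=91) -> YES
  Bea (age=26, score=99) -> no
  Zane (age=26, score=76) -> no
  Alice (age=28, score=96) -> no
  Carol (age=19, score=69) -> no


ANSWER: Mia, Grace


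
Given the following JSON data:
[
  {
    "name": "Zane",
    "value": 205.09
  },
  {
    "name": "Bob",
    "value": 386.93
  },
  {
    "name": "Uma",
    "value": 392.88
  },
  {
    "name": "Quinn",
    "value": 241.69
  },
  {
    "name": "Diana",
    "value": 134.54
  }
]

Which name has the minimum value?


Comparing values:
  Zane: 205.09
  Bob: 386.93
  Uma: 392.88
  Quinn: 241.69
  Diana: 134.54
Minimum: Diana (134.54)

ANSWER: Diana


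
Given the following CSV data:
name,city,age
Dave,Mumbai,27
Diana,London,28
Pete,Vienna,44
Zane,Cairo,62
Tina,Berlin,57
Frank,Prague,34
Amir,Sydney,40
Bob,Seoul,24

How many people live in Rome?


Scanning city column for 'Rome':
Total matches: 0

ANSWER: 0


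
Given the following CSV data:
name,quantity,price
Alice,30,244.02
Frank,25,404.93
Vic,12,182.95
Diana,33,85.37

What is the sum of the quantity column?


Values in 'quantity' column:
  Row 1: 30
  Row 2: 25
  Row 3: 12
  Row 4: 33
Sum = 30 + 25 + 12 + 33 = 100

ANSWER: 100


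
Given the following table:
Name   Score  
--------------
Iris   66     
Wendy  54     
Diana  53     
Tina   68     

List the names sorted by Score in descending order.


Sorting by Score (descending):
  Tina: 68
  Iris: 66
  Wendy: 54
  Diana: 53


ANSWER: Tina, Iris, Wendy, Diana


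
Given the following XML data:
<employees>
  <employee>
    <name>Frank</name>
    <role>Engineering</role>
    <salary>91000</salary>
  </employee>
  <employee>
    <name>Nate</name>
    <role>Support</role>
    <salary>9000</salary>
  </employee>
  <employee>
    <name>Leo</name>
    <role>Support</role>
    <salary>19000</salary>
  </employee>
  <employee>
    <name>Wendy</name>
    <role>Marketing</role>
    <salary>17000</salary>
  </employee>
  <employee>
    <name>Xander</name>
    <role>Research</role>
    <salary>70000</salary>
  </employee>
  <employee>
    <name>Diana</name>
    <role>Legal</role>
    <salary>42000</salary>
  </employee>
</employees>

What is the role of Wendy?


Searching for <employee> with <name>Wendy</name>
Found at position 4
<role>Marketing</role>

ANSWER: Marketing


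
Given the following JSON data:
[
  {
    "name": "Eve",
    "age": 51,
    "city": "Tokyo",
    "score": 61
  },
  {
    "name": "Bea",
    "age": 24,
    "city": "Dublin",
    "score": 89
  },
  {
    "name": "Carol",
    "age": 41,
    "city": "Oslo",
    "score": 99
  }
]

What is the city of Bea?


Looking up record where name = Bea
Record index: 1
Field 'city' = Dublin

ANSWER: Dublin


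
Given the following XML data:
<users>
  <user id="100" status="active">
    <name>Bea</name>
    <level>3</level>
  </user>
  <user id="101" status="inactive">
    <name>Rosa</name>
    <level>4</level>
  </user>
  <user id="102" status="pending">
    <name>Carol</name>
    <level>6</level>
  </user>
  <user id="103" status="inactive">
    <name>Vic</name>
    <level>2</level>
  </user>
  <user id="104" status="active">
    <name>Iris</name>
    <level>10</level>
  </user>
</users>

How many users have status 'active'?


Counting users with status='active':
  Bea (id=100) -> MATCH
  Iris (id=104) -> MATCH
Count: 2

ANSWER: 2


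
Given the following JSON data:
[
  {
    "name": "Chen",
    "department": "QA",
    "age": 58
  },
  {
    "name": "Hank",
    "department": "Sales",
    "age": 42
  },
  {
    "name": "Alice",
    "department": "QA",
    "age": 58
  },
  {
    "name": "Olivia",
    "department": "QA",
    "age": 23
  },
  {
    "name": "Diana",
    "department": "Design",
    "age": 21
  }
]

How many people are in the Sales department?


Scanning records for department = Sales
  Record 1: Hank
Count: 1

ANSWER: 1


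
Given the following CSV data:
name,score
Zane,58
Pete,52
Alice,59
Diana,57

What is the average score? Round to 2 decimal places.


Scores: 58, 52, 59, 57
Sum = 226
Count = 4
Average = 226 / 4 = 56.50

ANSWER: 56.50


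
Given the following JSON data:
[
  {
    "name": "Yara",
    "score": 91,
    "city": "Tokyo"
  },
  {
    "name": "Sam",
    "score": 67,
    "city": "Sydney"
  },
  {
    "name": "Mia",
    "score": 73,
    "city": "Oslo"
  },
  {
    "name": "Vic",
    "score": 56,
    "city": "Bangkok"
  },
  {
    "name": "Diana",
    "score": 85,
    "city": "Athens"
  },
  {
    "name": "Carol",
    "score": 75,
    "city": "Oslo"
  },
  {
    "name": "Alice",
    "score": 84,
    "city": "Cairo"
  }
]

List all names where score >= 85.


Filtering records where score >= 85:
  Yara (score=91) -> YES
  Sam (score=67) -> no
  Mia (score=73) -> no
  Vic (score=56) -> no
  Diana (score=85) -> YES
  Carol (score=75) -> no
  Alice (score=84) -> no


ANSWER: Yara, Diana


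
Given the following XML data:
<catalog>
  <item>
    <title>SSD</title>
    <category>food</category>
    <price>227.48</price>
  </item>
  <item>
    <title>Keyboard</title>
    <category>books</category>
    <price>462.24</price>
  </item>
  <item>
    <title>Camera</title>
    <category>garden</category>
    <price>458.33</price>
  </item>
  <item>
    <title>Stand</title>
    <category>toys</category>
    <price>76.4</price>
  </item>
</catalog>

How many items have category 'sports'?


Scanning <item> elements for <category>sports</category>:
Count: 0

ANSWER: 0


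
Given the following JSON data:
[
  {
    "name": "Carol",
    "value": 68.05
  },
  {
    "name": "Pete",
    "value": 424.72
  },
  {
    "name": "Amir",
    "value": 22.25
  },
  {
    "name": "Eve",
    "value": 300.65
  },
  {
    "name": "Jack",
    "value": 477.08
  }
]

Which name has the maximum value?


Comparing values:
  Carol: 68.05
  Pete: 424.72
  Amir: 22.25
  Eve: 300.65
  Jack: 477.08
Maximum: Jack (477.08)

ANSWER: Jack


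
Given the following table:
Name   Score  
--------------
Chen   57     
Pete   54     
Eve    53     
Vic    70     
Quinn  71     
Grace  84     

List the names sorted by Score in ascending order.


Sorting by Score (ascending):
  Eve: 53
  Pete: 54
  Chen: 57
  Vic: 70
  Quinn: 71
  Grace: 84


ANSWER: Eve, Pete, Chen, Vic, Quinn, Grace


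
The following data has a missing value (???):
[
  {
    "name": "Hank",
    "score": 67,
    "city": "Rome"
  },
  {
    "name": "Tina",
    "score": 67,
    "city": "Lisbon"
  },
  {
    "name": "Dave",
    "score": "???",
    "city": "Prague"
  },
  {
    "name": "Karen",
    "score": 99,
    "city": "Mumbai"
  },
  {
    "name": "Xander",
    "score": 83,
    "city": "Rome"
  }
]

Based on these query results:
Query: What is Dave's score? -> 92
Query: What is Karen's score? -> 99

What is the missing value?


The missing value is Dave's score
From query: Dave's score = 92

ANSWER: 92


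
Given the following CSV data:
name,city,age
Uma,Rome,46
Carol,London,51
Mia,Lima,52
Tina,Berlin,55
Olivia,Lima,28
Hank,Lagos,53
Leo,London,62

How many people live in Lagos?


Scanning city column for 'Lagos':
  Row 6: Hank -> MATCH
Total matches: 1

ANSWER: 1


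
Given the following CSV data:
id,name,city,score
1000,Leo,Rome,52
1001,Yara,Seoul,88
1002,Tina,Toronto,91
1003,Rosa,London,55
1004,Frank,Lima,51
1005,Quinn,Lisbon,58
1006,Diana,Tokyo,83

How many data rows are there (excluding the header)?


Counting rows (excluding header):
Header: id,name,city,score
Data rows: 7

ANSWER: 7


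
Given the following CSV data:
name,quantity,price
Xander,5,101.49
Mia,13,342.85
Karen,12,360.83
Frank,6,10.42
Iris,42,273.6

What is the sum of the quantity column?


Values in 'quantity' column:
  Row 1: 5
  Row 2: 13
  Row 3: 12
  Row 4: 6
  Row 5: 42
Sum = 5 + 13 + 12 + 6 + 42 = 78

ANSWER: 78


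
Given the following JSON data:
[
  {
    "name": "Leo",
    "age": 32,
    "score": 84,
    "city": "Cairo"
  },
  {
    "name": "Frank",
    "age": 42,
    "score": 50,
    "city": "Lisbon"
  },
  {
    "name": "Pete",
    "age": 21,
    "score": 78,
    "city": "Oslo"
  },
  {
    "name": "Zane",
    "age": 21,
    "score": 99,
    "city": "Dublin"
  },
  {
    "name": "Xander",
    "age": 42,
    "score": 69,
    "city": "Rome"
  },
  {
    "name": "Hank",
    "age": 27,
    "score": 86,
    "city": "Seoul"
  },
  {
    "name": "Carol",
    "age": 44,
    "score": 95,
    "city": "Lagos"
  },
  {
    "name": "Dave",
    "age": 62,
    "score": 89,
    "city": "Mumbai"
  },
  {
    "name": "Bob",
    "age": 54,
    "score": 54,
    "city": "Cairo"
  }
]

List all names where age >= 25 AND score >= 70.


Checking both conditions:
  Leo (age=32, score=84) -> YES
  Frank (age=42, score=50) -> no
  Pete (age=21, score=78) -> no
  Zane (age=21, score=99) -> no
  Xander (age=42, score=69) -> no
  Hank (age=27, score=86) -> YES
  Carol (age=44, score=95) -> YES
  Dave (age=62, score=89) -> YES
  Bob (age=54, score=54) -> no


ANSWER: Leo, Hank, Carol, Dave


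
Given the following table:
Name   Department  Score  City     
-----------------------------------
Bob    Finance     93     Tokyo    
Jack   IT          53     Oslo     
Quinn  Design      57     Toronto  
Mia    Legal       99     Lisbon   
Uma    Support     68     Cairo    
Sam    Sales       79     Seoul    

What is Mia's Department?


Row 4: Mia
Department = Legal

ANSWER: Legal


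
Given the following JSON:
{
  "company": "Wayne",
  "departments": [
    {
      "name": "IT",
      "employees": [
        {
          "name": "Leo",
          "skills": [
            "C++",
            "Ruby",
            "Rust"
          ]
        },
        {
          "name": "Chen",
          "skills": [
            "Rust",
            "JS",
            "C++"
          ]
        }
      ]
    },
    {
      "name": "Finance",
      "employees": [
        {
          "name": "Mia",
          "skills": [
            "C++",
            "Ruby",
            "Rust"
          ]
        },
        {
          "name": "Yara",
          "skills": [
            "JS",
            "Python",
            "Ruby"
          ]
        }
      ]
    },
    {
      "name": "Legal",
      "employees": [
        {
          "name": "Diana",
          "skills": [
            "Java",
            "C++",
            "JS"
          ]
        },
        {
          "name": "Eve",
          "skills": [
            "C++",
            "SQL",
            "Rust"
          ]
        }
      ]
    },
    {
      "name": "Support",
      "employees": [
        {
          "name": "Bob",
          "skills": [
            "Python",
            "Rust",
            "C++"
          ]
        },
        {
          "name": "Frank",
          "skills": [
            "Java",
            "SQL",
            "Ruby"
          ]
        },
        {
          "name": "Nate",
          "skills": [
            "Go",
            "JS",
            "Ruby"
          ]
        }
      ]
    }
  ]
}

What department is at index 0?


Path: departments[0].name
Value: IT

ANSWER: IT


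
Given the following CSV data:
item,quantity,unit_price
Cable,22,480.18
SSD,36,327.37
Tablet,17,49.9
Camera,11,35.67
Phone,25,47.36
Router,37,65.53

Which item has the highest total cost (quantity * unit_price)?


Computing row totals:
  Cable: 10563.96
  SSD: 11785.32
  Tablet: 848.3
  Camera: 392.37
  Phone: 1184.0
  Router: 2424.61
Maximum: SSD (11785.32)

ANSWER: SSD


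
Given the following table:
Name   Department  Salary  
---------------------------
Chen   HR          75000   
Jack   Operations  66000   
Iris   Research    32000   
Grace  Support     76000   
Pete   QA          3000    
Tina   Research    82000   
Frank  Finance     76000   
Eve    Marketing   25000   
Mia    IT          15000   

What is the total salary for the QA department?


QA department members:
  Pete: 3000
Total = 3000 = 3000

ANSWER: 3000


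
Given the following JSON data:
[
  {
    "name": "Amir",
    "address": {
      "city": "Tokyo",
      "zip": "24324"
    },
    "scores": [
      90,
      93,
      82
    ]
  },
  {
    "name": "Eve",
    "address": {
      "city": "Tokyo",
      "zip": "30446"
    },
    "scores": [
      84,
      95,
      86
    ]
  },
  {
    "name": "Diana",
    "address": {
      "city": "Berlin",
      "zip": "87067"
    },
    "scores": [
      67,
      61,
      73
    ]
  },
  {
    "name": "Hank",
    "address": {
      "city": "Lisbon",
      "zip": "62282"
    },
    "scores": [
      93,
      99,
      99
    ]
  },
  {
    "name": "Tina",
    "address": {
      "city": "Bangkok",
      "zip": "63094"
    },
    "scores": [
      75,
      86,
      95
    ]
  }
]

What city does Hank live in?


Path: records[3].address.city
Value: Lisbon

ANSWER: Lisbon


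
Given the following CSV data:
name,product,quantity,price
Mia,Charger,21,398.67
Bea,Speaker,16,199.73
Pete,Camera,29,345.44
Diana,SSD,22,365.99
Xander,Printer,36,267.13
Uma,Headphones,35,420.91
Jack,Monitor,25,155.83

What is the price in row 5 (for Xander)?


Row 5: Xander
Column 'price' = 267.13

ANSWER: 267.13


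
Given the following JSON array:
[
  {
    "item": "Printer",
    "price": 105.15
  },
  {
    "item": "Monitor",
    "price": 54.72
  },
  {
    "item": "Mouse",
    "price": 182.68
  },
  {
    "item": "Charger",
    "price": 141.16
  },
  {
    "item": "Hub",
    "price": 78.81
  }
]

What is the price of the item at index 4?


Array index 4 -> Hub
price = 78.81

ANSWER: 78.81


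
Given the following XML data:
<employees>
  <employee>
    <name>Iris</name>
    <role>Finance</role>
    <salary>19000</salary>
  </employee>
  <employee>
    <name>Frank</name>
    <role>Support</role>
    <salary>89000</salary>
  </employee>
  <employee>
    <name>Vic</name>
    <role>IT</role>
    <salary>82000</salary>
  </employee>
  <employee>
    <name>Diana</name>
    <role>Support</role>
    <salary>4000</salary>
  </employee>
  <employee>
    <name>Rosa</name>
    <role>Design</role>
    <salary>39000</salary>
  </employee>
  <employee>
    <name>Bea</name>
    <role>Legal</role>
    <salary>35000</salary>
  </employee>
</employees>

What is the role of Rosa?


Searching for <employee> with <name>Rosa</name>
Found at position 5
<role>Design</role>

ANSWER: Design


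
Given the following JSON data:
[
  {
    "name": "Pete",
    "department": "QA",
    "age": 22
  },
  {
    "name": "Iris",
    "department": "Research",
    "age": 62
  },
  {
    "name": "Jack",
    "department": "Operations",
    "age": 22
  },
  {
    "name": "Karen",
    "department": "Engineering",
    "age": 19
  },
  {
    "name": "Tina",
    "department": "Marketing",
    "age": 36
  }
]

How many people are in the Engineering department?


Scanning records for department = Engineering
  Record 3: Karen
Count: 1

ANSWER: 1


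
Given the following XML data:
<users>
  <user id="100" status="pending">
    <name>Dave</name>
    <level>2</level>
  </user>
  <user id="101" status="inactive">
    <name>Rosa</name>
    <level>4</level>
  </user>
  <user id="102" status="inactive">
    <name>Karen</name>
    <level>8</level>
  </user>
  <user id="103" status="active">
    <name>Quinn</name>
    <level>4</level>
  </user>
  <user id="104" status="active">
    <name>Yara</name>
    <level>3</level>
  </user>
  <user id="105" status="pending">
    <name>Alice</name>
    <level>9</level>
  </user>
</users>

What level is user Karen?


Finding user: Karen
<level>8</level>

ANSWER: 8


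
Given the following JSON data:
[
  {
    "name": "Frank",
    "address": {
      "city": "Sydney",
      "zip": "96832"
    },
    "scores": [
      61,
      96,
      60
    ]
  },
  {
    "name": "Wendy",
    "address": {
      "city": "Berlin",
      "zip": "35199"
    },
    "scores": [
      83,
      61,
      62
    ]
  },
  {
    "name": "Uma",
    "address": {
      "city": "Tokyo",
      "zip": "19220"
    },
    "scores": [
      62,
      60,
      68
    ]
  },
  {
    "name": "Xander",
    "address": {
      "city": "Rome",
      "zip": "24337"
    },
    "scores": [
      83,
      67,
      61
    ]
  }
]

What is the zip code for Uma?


Path: records[2].address.zip
Value: 19220

ANSWER: 19220


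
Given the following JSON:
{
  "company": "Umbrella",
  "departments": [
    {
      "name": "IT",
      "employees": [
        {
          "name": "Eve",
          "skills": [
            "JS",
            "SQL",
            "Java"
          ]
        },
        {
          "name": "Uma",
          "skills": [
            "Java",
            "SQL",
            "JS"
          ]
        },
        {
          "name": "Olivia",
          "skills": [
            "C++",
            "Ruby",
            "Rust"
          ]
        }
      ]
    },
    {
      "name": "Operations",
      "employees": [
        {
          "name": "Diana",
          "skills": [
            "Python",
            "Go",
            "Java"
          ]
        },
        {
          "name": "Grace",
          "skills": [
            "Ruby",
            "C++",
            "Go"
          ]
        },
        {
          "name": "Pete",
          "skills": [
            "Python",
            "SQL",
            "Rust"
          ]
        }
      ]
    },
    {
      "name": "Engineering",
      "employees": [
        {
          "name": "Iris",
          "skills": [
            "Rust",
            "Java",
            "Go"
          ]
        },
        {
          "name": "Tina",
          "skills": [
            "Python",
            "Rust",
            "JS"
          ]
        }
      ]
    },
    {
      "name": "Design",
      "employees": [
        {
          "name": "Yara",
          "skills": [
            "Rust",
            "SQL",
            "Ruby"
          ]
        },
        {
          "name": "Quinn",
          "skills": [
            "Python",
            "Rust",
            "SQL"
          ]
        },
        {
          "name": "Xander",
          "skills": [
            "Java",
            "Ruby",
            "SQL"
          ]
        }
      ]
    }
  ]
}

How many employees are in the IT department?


Path: departments[0].employees
Count: 3

ANSWER: 3


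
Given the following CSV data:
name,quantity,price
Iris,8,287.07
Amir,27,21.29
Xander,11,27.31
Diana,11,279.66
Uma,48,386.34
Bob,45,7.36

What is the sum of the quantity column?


Values in 'quantity' column:
  Row 1: 8
  Row 2: 27
  Row 3: 11
  Row 4: 11
  Row 5: 48
  Row 6: 45
Sum = 8 + 27 + 11 + 11 + 48 + 45 = 150

ANSWER: 150


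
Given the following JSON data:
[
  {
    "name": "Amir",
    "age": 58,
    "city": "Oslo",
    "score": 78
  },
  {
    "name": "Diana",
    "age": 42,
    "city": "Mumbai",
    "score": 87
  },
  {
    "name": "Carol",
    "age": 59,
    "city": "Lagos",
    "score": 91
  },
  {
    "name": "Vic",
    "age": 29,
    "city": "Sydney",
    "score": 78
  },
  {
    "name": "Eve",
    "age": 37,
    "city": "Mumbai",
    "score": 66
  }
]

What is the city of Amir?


Looking up record where name = Amir
Record index: 0
Field 'city' = Oslo

ANSWER: Oslo


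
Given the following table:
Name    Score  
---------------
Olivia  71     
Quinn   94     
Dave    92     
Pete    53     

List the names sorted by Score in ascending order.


Sorting by Score (ascending):
  Pete: 53
  Olivia: 71
  Dave: 92
  Quinn: 94


ANSWER: Pete, Olivia, Dave, Quinn
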